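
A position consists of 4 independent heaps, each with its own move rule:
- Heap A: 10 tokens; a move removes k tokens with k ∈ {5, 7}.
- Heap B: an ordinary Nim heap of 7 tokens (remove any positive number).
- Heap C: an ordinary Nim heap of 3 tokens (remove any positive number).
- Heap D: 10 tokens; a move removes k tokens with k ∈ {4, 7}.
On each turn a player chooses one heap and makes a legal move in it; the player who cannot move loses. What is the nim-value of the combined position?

4

Grundy values for heap A (subtraction set {5, 7}):
g(0) = mex{} = 0
g(1) = mex{} = 0
g(2) = mex{} = 0
g(3) = mex{} = 0
g(4) = mex{} = 0
g(5) = mex{0} = 1
g(6) = mex{0} = 1
g(7) = mex{0} = 1
g(8) = mex{0} = 1
g(9) = mex{0} = 1
g(10) = mex{0,1} = 2
So g(10) = 2.
Heap B is a plain Nim heap of size 7, so its Grundy value is 7.
Heap C is a plain Nim heap of size 3, so its Grundy value is 3.
Build the Grundy sequence for heap D with g(k) = mex{g(k−s) : s ∈ {4, 7}, s ≤ k}:
k:     0  1  2  3  4  5  6  7  8  9 10
g(k):  0  0  0  0  1  1  1  1  2  2  2
So g(10) = 2.
By the Sprague-Grundy theorem, the Grundy value of a sum of independent games is the XOR of the component values.
Combined value = 2 ⊕ 7 ⊕ 3 ⊕ 2 = 4.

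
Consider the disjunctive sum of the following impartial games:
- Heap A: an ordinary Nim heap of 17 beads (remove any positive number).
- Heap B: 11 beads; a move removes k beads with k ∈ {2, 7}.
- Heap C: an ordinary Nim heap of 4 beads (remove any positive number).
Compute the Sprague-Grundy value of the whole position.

20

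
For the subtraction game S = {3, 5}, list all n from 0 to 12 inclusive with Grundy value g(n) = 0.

0, 1, 2, 8, 9, 10

Compute g(0), g(1), … for moves {3, 5}:
g(0) = mex{} = 0
g(1) = mex{} = 0
g(2) = mex{} = 0
g(3) = mex{0} = 1
g(4) = mex{0} = 1
g(5) = mex{0} = 1
g(6) = mex{0,1} = 2
g(7) = mex{0,1} = 2
g(8) = mex{1} = 0
g(9) = mex{1,2} = 0
g(10) = mex{1,2} = 0
g(11) = mex{0,2} = 1
g(12) = mex{0,2} = 1
The P-positions (g = 0) in 0..12 are 0, 1, 2, 8, 9, 10.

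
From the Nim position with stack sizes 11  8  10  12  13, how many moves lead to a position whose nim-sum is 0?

Compute the nim-sum pairwise:
11 ⊕ 8 = 3
3 ⊕ 10 = 9
9 ⊕ 12 = 5
5 ⊕ 13 = 8
The overall nim-sum is X = 8. A stack of size p has a winning move iff p XOR X < p (reduce it to p XOR X).
  11: 11 XOR 8 = 3 < 11 — winning move (to 3).
  8: 8 XOR 8 = 0 < 8 — winning move (to 0).
  10: 10 XOR 8 = 2 < 10 — winning move (to 2).
  12: 12 XOR 8 = 4 < 12 — winning move (to 4).
  13: 13 XOR 8 = 5 < 13 — winning move (to 5).
That gives 5 winning moves.

5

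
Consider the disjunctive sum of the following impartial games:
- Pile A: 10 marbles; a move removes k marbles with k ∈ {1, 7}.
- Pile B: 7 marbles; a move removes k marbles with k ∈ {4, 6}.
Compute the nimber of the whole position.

1

For pile A, compute g(0), g(1), … with moves {1, 7}:
g(0) = mex{} = 0
g(1) = mex{0} = 1
g(2) = mex{1} = 0
g(3) = mex{0} = 1
g(4) = mex{1} = 0
g(5) = mex{0} = 1
g(6) = mex{1} = 0
g(7) = mex{0} = 1
g(8) = mex{1} = 0
g(9) = mex{0} = 1
g(10) = mex{1} = 0
So g(10) = 0.
For pile B, compute g(0), g(1), … with moves {4, 6}:
k:     0  1  2  3  4  5  6  7
g(k):  0  0  0  0  1  1  1  1
So g(7) = 1.
The value of a disjunctive sum is the nim-sum of the parts.
Combined value = 0 ⊕ 1 = 1.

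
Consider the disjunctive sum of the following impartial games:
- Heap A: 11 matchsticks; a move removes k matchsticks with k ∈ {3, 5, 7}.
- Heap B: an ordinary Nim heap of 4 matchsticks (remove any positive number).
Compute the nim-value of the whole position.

4

For heap A, compute g(0), g(1), … with moves {3, 5, 7}:
g(0) = mex{} = 0
g(1) = mex{} = 0
g(2) = mex{} = 0
g(3) = mex{0} = 1
g(4) = mex{0} = 1
g(5) = mex{0} = 1
g(6) = mex{0,1} = 2
g(7) = mex{0,1} = 2
g(8) = mex{0,1} = 2
g(9) = mex{0,1,2} = 3
g(10) = mex{1,2} = 0
g(11) = mex{1,2} = 0
So g(11) = 0.
Heap B is a plain Nim heap of size 4, so its Grundy value is 4.
The value of a disjunctive sum is the nim-sum of the parts.
Combined value = 0 ⊕ 4 = 4.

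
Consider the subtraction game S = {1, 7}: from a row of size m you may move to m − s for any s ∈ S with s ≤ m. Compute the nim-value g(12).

0

Compute g(0), g(1), … for moves {1, 7}:
k:     0  1  2  3  4  5  6  7  8  9 10 11 12
g(k):  0  1  0  1  0  1  0  1  0  1  0  1  0
So g(12) = 0.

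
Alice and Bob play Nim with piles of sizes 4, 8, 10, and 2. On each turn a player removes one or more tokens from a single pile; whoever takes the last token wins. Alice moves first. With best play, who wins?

Alice wins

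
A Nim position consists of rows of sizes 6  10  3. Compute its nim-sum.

15

Compute the nim-sum pairwise:
6 ⊕ 10 = 12
12 ⊕ 3 = 15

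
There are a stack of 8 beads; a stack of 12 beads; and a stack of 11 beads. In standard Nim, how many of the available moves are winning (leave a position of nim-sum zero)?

Nim-sum: 8 ^ 12 ^ 11 = 15.
The overall nim-sum is X = 15. A stack of size p has a winning move iff p XOR X < p (reduce it to p XOR X).
  8: 8 XOR 15 = 7 < 8 — winning move (to 7).
  12: 12 XOR 15 = 3 < 12 — winning move (to 3).
  11: 11 XOR 15 = 4 < 11 — winning move (to 4).
That gives 3 winning moves.

3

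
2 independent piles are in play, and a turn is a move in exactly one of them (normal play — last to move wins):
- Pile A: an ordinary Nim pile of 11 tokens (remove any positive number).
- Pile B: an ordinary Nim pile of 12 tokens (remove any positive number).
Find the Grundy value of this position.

7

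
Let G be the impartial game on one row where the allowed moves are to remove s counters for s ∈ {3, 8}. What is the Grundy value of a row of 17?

Compute g(0), g(1), … for moves {3, 8}:
k:     0  1  2  3  4  5  6  7  8  9 10 11 12 13 14 15 16 17
g(k):  0  0  0  1  1  1  0  0  2  1  1  0  0  0  1  1  1  0
So g(17) = 0.

0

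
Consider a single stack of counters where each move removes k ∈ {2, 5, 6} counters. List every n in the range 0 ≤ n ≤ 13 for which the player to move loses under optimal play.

0, 1, 4, 8, 11, 12

Grundy values for subtraction set {2, 5, 6}:
g(0) = mex{} = 0
g(1) = mex{} = 0
g(2) = mex{0} = 1
g(3) = mex{0} = 1
g(4) = mex{1} = 0
g(5) = mex{0,1} = 2
g(6) = mex{0} = 1
g(7) = mex{0,1,2} = 3
g(8) = mex{1} = 0
g(9) = mex{0,1,3} = 2
g(10) = mex{0,2} = 1
g(11) = mex{1,2} = 0
g(12) = mex{1,3} = 0
g(13) = mex{0,3} = 1
The P-positions (g = 0) in 0..13 are 0, 1, 4, 8, 11, 12.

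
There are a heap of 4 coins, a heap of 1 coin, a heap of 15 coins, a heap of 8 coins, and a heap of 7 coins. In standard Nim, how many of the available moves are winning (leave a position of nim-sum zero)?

3

Nim-sum: 4 ⊕ 1 ⊕ 15 ⊕ 8 ⊕ 7 = 5.
The overall nim-sum is X = 5. A heap of size p has a winning move iff p XOR X < p (reduce it to p XOR X).
  4: 4 XOR 5 = 1 < 4 — winning move (to 1).
  1: 1 XOR 5 = 4 ≥ 1 — no move.
  15: 15 XOR 5 = 10 < 15 — winning move (to 10).
  8: 8 XOR 5 = 13 ≥ 8 — no move.
  7: 7 XOR 5 = 2 < 7 — winning move (to 2).
That gives 3 winning moves.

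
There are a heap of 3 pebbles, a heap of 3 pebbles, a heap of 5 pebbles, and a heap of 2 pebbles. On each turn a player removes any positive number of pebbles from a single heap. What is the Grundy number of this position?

7

Bitwise XOR of the heap sizes:
  011  (3)
  011  (3)
  101  (5)
  010  (2)
  ---
  111  (7)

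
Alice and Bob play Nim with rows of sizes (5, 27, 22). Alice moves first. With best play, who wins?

Alice wins

Nim-sum: 5 ^ 27 ^ 22 = 8.
The nim-sum is 8 ≠ 0, so this is an N-position: the player to move can win; Alice has a winning move.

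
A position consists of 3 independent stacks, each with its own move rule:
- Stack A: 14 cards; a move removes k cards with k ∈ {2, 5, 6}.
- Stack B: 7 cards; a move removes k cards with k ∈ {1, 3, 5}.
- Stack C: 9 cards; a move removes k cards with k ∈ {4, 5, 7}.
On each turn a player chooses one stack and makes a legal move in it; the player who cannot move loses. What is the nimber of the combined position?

2

For stack A, compute g(0), g(1), … with moves {2, 5, 6}:
g(0) = mex{} = 0
g(1) = mex{} = 0
g(2) = mex{0} = 1
g(3) = mex{0} = 1
g(4) = mex{1} = 0
g(5) = mex{0,1} = 2
g(6) = mex{0} = 1
g(7) = mex{0,1,2} = 3
g(8) = mex{1} = 0
g(9) = mex{0,1,3} = 2
g(10) = mex{0,2} = 1
g(11) = mex{1,2} = 0
g(12) = mex{1,3} = 0
g(13) = mex{0,3} = 1
g(14) = mex{0,2} = 1
So g(14) = 1.
Grundy values for stack B (subtraction set {1, 3, 5}):
g(0) = mex{} = 0
g(1) = mex{0} = 1
g(2) = mex{1} = 0
g(3) = mex{0} = 1
g(4) = mex{1} = 0
g(5) = mex{0} = 1
g(6) = mex{1} = 0
g(7) = mex{0} = 1
So g(7) = 1.
Grundy values for stack C (subtraction set {4, 5, 7}):
k:     0  1  2  3  4  5  6  7  8  9
g(k):  0  0  0  0  1  1  1  1  2  2
So g(9) = 2.
By the Sprague-Grundy theorem, the Grundy value of a sum of independent games is the XOR of the component values.
Combined value = 1 ⊕ 1 ⊕ 2 = 2.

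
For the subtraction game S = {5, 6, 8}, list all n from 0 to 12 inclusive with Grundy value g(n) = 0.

0, 1, 2, 3, 4

Compute g(0), g(1), … for moves {5, 6, 8}:
g(0) = mex{} = 0
g(1) = mex{} = 0
g(2) = mex{} = 0
g(3) = mex{} = 0
g(4) = mex{} = 0
g(5) = mex{0} = 1
g(6) = mex{0} = 1
g(7) = mex{0} = 1
g(8) = mex{0} = 1
g(9) = mex{0} = 1
g(10) = mex{0,1} = 2
g(11) = mex{0,1} = 2
g(12) = mex{0,1} = 2
The P-positions (g = 0) in 0..12 are 0, 1, 2, 3, 4.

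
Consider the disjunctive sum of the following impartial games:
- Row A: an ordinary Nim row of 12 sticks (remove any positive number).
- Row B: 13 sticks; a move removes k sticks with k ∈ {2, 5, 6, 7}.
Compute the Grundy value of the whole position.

12

Row A is a plain Nim row of size 12, so its Grundy value is 12.
Build the Grundy sequence for row B with g(k) = mex{g(k−s) : s ∈ {2, 5, 6, 7}, s ≤ k}:
g(0) = mex{} = 0
g(1) = mex{} = 0
g(2) = mex{0} = 1
g(3) = mex{0} = 1
g(4) = mex{1} = 0
g(5) = mex{0,1} = 2
g(6) = mex{0} = 1
g(7) = mex{0,1,2} = 3
g(8) = mex{0,1} = 2
g(9) = mex{0,1,3} = 2
g(10) = mex{0,1,2} = 3
g(11) = mex{0,1,2} = 3
g(12) = mex{1,2,3} = 0
g(13) = mex{1,2,3} = 0
So g(13) = 0.
By the Sprague-Grundy theorem, the Grundy value of a sum of independent games is the XOR of the component values.
Combined value = 12 XOR 0 = 12.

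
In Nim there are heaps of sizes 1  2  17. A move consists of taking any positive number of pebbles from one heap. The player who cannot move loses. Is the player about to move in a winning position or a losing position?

Winning position

Write each in binary and XOR column by column:
  00001  (1)
  00010  (2)
  10001  (17)
  -----
  10010  (18)
The nim-sum is 18 ≠ 0, so this is an N-position: the player to move can win.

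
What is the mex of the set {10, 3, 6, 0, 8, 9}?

1

0 is in the set but 1 is not, so the mex is 1.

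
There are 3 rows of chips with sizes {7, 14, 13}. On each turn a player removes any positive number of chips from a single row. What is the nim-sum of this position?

4

Write each in binary and XOR column by column:
  0111  (7)
  1110  (14)
  1101  (13)
  ----
  0100  (4)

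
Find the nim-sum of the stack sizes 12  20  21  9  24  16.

12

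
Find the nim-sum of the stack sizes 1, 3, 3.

1

Nim-sum: 1 ^ 3 ^ 3 = 1.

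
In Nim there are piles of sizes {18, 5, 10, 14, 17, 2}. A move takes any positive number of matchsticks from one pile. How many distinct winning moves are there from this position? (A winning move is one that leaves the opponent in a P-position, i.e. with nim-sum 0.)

0

Compute the nim-sum pairwise:
18 ⊕ 5 = 23
23 ⊕ 10 = 29
29 ⊕ 14 = 19
19 ⊕ 17 = 2
2 ⊕ 2 = 0
The nim-sum is already 0, so every move leaves a nonzero nim-sum — there are no winning moves.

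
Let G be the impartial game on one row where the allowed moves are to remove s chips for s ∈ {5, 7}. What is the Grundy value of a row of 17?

Grundy values for subtraction set {5, 7}:
k:     0  1  2  3  4  5  6  7  8  9 10 11 12 13 14 15 16 17
g(k):  0  0  0  0  0  1  1  1  1  1  2  2  0  0  0  0  0  1
So g(17) = 1.

1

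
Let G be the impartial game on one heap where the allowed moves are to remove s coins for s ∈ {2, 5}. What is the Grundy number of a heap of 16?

Build the Grundy sequence with g(k) = mex{g(k−s) : s ∈ {2, 5}, s ≤ k}:
k:     0  1  2  3  4  5  6  7  8  9 10 11 12 13 14 15 16
g(k):  0  0  1  1  0  2  1  0  0  1  1  0  2  1  0  0  1
So g(16) = 1.

1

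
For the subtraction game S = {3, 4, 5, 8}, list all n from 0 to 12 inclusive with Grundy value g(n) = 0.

0, 1, 2, 11, 12

Compute g(0), g(1), … for moves {3, 4, 5, 8}:
k:     0  1  2  3  4  5  6  7  8  9 10 11 12
g(k):  0  0  0  1  1  1  2  2  2  3  3  0  0
The P-positions (g = 0) in 0..12 are 0, 1, 2, 11, 12.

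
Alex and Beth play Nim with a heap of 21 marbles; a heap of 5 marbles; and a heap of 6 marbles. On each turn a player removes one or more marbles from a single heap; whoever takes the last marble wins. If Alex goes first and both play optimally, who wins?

Alex wins

Nim-sum: 21 ⊕ 5 ⊕ 6 = 22.
The nim-sum is 22 ≠ 0, so this is an N-position: the player to move can win; Alex has a winning move.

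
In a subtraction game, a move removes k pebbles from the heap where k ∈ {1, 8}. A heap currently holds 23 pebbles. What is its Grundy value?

1

Grundy values for subtraction set {1, 8}:
k:     0  1  2  3  4  5  6  7  8  9 10 11 12 13 14 15 16 17 18 19 20 21 22 23
g(k):  0  1  0  1  0  1  0  1  2  0  1  0  1  0  1  0  1  2  0  1  0  1  0  1
So g(23) = 1.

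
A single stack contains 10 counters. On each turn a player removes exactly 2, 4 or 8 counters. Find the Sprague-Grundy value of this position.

Build the Grundy sequence with g(k) = mex{g(k−s) : s ∈ {2, 4, 8}, s ≤ k}:
k:     0  1  2  3  4  5  6  7  8  9 10
g(k):  0  0  1  1  2  2  0  0  1  1  2
So g(10) = 2.

2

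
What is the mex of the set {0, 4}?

1

0 is in the set but 1 is not, so the mex is 1.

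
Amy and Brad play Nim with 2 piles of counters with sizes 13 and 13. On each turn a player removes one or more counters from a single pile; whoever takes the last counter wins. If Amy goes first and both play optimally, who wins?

Nim-sum: 13 ⊕ 13 = 0.
The nim-sum is 0, so this is a P-position: the player to move is in a losing position under optimal play; Amy is about to move from it and so loses — Brad wins.

Brad wins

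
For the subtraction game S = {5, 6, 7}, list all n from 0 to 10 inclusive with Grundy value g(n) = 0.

0, 1, 2, 3, 4

Build the Grundy sequence with g(k) = mex{g(k−s) : s ∈ {5, 6, 7}, s ≤ k}:
k:     0  1  2  3  4  5  6  7  8  9 10
g(k):  0  0  0  0  0  1  1  1  1  1  2
The P-positions (g = 0) in 0..10 are 0, 1, 2, 3, 4.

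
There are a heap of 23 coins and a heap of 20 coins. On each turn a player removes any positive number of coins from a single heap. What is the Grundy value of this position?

Nim-sum: 23 ⊕ 20 = 3.

3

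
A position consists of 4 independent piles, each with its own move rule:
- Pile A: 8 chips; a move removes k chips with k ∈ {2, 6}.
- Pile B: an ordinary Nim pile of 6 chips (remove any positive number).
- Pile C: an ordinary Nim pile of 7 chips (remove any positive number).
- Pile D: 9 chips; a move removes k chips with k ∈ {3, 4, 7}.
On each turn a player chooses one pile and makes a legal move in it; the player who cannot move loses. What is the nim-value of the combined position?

Build the Grundy sequence for pile A with g(k) = mex{g(k−s) : s ∈ {2, 6}, s ≤ k}:
k:     0  1  2  3  4  5  6  7  8
g(k):  0  0  1  1  0  0  1  1  0
So g(8) = 0.
Pile B is a plain Nim pile of size 6, so its Grundy value is 6.
Pile C is a plain Nim pile of size 7, so its Grundy value is 7.
Build the Grundy sequence for pile D with g(k) = mex{g(k−s) : s ∈ {3, 4, 7}, s ≤ k}:
k:     0  1  2  3  4  5  6  7  8  9
g(k):  0  0  0  1  1  1  2  2  2  3
So g(9) = 3.
The value of a disjunctive sum is the nim-sum of the parts.
Combined value = 0 ⊕ 6 ⊕ 7 ⊕ 3 = 2.

2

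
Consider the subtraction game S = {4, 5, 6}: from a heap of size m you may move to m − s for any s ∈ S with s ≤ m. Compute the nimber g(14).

Grundy values for subtraction set {4, 5, 6}:
k:     0  1  2  3  4  5  6  7  8  9 10 11 12 13 14
g(k):  0  0  0  0  1  1  1  1  2  2  0  0  0  0  1
So g(14) = 1.

1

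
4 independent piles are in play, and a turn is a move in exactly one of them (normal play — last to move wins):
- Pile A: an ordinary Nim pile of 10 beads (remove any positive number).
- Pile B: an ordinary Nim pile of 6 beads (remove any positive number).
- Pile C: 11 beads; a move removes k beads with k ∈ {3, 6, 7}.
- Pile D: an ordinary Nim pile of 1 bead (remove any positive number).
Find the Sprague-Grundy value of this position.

13

Pile A is a plain Nim pile of size 10, so its Grundy value is 10.
Pile B is a plain Nim pile of size 6, so its Grundy value is 6.
For pile C, compute g(0), g(1), … with moves {3, 6, 7}:
g(0) = mex{} = 0
g(1) = mex{} = 0
g(2) = mex{} = 0
g(3) = mex{0} = 1
g(4) = mex{0} = 1
g(5) = mex{0} = 1
g(6) = mex{0,1} = 2
g(7) = mex{0,1} = 2
g(8) = mex{0,1} = 2
g(9) = mex{0,1,2} = 3
g(10) = mex{1,2} = 0
g(11) = mex{1,2} = 0
So g(11) = 0.
Pile D is a plain Nim pile of size 1, so its Grundy value is 1.
By the Sprague-Grundy theorem, the Grundy value of a sum of independent games is the XOR of the component values.
Combined value = 10 ⊕ 6 ⊕ 0 ⊕ 1 = 13.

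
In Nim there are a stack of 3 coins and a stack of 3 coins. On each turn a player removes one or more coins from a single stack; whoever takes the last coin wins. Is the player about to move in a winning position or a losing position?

Losing position

Bitwise XOR of the heap sizes:
  11  (3)
  11  (3)
  --
  00  (0)
The nim-sum is 0, so this is a P-position: the player to move is in a losing position under optimal play.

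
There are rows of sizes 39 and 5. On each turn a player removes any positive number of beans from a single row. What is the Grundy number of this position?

34

Nim-sum: 39 ⊕ 5 = 34.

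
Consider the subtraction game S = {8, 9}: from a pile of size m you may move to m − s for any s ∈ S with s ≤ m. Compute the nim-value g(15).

1

Grundy values for subtraction set {8, 9}:
k:     0  1  2  3  4  5  6  7  8  9 10 11 12 13 14 15
g(k):  0  0  0  0  0  0  0  0  1  1  1  1  1  1  1  1
So g(15) = 1.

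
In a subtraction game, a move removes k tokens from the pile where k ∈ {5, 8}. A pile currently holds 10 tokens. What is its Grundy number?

2

Compute g(0), g(1), … for moves {5, 8}:
g(0) = mex{} = 0
g(1) = mex{} = 0
g(2) = mex{} = 0
g(3) = mex{} = 0
g(4) = mex{} = 0
g(5) = mex{0} = 1
g(6) = mex{0} = 1
g(7) = mex{0} = 1
g(8) = mex{0} = 1
g(9) = mex{0} = 1
g(10) = mex{0,1} = 2
So g(10) = 2.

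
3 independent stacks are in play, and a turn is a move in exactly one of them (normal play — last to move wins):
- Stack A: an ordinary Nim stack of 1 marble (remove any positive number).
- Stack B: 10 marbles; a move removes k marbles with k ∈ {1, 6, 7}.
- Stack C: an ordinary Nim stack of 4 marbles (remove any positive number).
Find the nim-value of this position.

Stack A is a plain Nim stack of size 1, so its Grundy value is 1.
Grundy values for stack B (subtraction set {1, 6, 7}):
k:     0  1  2  3  4  5  6  7  8  9 10
g(k):  0  1  0  1  0  1  2  3  2  3  2
So g(10) = 2.
Stack C is a plain Nim stack of size 4, so its Grundy value is 4.
The value of a disjunctive sum is the nim-sum of the parts.
Combined value = 1 ⊕ 2 ⊕ 4 = 7.

7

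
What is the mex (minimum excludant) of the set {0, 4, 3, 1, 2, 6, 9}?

5

The values 0, 1, 2, 3, 4 are all present; 5 is the first non-negative integer missing from the set.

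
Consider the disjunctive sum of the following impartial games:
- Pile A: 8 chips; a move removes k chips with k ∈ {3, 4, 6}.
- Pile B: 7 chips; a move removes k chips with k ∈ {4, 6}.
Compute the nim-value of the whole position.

For pile A, compute g(0), g(1), … with moves {3, 4, 6}:
g(0) = mex{} = 0
g(1) = mex{} = 0
g(2) = mex{} = 0
g(3) = mex{0} = 1
g(4) = mex{0} = 1
g(5) = mex{0} = 1
g(6) = mex{0,1} = 2
g(7) = mex{0,1} = 2
g(8) = mex{0,1} = 2
So g(8) = 2.
For pile B, compute g(0), g(1), … with moves {4, 6}:
g(0) = mex{} = 0
g(1) = mex{} = 0
g(2) = mex{} = 0
g(3) = mex{} = 0
g(4) = mex{0} = 1
g(5) = mex{0} = 1
g(6) = mex{0} = 1
g(7) = mex{0} = 1
So g(7) = 1.
By the Sprague-Grundy theorem, the Grundy value of a sum of independent games is the XOR of the component values.
Combined value = 2 ⊕ 1 = 3.

3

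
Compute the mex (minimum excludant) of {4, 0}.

1

0 is in the set but 1 is not, so the mex is 1.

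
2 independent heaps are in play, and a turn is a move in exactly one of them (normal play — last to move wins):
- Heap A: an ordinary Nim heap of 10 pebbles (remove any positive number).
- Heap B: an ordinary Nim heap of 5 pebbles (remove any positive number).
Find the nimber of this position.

Heap A is a plain Nim heap of size 10, so its Grundy value is 10.
Heap B is a plain Nim heap of size 5, so its Grundy value is 5.
The value of a disjunctive sum is the nim-sum of the parts.
Combined value = 10 XOR 5 = 15.

15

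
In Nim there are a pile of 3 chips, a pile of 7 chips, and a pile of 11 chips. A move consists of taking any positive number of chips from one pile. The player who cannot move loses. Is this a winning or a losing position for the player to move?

Nim-sum: 3 ^ 7 ^ 11 = 15.
The nim-sum is 15 ≠ 0, so this is an N-position: the player to move can win.

Winning position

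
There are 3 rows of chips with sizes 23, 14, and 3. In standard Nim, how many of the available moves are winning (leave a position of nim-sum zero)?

1

Bitwise XOR of the heap sizes:
  10111  (23)
  01110  (14)
  00011  (3)
  -----
  11010  (26)
The overall nim-sum is X = 26. A row of size p has a winning move iff p XOR X < p (reduce it to p XOR X).
  23: 23 XOR 26 = 13 < 23 — winning move (to 13).
  14: 14 XOR 26 = 20 ≥ 14 — no move.
  3: 3 XOR 26 = 25 ≥ 3 — no move.
That gives 1 winning move.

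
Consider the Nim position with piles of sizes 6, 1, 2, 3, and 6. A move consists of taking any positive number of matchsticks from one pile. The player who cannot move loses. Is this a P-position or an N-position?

P-position

Nim-sum: 6 ^ 1 ^ 2 ^ 3 ^ 6 = 0.
The nim-sum is 0, so this is a P-position: the player to move is in a losing position under optimal play.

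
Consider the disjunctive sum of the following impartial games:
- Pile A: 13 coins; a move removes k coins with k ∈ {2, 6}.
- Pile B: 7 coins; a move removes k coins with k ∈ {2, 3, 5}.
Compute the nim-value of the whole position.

0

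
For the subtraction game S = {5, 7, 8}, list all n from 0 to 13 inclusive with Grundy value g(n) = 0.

0, 1, 2, 3, 4, 13

Grundy values for subtraction set {5, 7, 8}:
g(0) = mex{} = 0
g(1) = mex{} = 0
g(2) = mex{} = 0
g(3) = mex{} = 0
g(4) = mex{} = 0
g(5) = mex{0} = 1
g(6) = mex{0} = 1
g(7) = mex{0} = 1
g(8) = mex{0} = 1
g(9) = mex{0} = 1
g(10) = mex{0,1} = 2
g(11) = mex{0,1} = 2
g(12) = mex{0,1} = 2
g(13) = mex{1} = 0
The P-positions (g = 0) in 0..13 are 0, 1, 2, 3, 4, 13.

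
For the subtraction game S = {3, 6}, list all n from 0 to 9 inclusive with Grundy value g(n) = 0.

0, 1, 2, 9

Grundy values for subtraction set {3, 6}:
g(0) = mex{} = 0
g(1) = mex{} = 0
g(2) = mex{} = 0
g(3) = mex{0} = 1
g(4) = mex{0} = 1
g(5) = mex{0} = 1
g(6) = mex{0,1} = 2
g(7) = mex{0,1} = 2
g(8) = mex{0,1} = 2
g(9) = mex{1,2} = 0
The P-positions (g = 0) in 0..9 are 0, 1, 2, 9.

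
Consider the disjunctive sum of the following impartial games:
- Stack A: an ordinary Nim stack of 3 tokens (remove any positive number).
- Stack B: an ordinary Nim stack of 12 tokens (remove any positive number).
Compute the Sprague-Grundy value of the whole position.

Stack A is a plain Nim stack of size 3, so its Grundy value is 3.
Stack B is a plain Nim stack of size 12, so its Grundy value is 12.
By the Sprague-Grundy theorem, the Grundy value of a sum of independent games is the XOR of the component values.
Combined value = 3 ⊕ 12 = 15.

15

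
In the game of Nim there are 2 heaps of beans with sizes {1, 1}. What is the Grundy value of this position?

Compute the nim-sum pairwise:
1 XOR 1 = 0

0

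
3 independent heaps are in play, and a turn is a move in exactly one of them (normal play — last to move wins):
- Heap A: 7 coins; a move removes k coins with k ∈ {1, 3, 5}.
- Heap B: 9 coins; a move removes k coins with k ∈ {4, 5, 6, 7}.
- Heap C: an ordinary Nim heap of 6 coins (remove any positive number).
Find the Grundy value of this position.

5

Build the Grundy sequence for heap A with g(k) = mex{g(k−s) : s ∈ {1, 3, 5}, s ≤ k}:
g(0) = mex{} = 0
g(1) = mex{0} = 1
g(2) = mex{1} = 0
g(3) = mex{0} = 1
g(4) = mex{1} = 0
g(5) = mex{0} = 1
g(6) = mex{1} = 0
g(7) = mex{0} = 1
So g(7) = 1.
Build the Grundy sequence for heap B with g(k) = mex{g(k−s) : s ∈ {4, 5, 6, 7}, s ≤ k}:
g(0) = mex{} = 0
g(1) = mex{} = 0
g(2) = mex{} = 0
g(3) = mex{} = 0
g(4) = mex{0} = 1
g(5) = mex{0} = 1
g(6) = mex{0} = 1
g(7) = mex{0} = 1
g(8) = mex{0,1} = 2
g(9) = mex{0,1} = 2
So g(9) = 2.
Heap C is a plain Nim heap of size 6, so its Grundy value is 6.
By the Sprague-Grundy theorem, the Grundy value of a sum of independent games is the XOR of the component values.
Combined value = 1 XOR 2 XOR 6 = 5.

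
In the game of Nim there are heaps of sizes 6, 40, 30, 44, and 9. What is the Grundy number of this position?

21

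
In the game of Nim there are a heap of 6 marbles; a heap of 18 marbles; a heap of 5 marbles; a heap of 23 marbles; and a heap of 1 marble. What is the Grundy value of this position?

7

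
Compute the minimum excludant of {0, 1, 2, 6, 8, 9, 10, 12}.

The values 0, 1, 2 are all present; 3 is the first non-negative integer missing from the set.

3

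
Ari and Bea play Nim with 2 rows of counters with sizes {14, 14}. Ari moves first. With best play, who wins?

Bea wins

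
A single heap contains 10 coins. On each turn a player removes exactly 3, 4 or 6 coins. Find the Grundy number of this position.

Grundy values for subtraction set {3, 4, 6}:
g(0) = mex{} = 0
g(1) = mex{} = 0
g(2) = mex{} = 0
g(3) = mex{0} = 1
g(4) = mex{0} = 1
g(5) = mex{0} = 1
g(6) = mex{0,1} = 2
g(7) = mex{0,1} = 2
g(8) = mex{0,1} = 2
g(9) = mex{1,2} = 0
g(10) = mex{1,2} = 0
So g(10) = 0.

0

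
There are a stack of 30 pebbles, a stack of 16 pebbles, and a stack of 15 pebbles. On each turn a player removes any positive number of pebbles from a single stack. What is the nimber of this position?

1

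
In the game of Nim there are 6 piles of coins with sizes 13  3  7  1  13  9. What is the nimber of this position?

12

In binary:
  1101  (13)
  0011  (3)
  0111  (7)
  0001  (1)
  1101  (13)
  1001  (9)
  ----
  1100  (12)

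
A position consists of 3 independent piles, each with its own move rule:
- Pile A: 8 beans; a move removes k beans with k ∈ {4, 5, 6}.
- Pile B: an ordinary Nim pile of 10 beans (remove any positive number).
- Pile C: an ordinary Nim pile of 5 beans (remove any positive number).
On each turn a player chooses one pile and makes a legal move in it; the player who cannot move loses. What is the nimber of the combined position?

Grundy values for pile A (subtraction set {4, 5, 6}):
g(0) = mex{} = 0
g(1) = mex{} = 0
g(2) = mex{} = 0
g(3) = mex{} = 0
g(4) = mex{0} = 1
g(5) = mex{0} = 1
g(6) = mex{0} = 1
g(7) = mex{0} = 1
g(8) = mex{0,1} = 2
So g(8) = 2.
Pile B is a plain Nim pile of size 10, so its Grundy value is 10.
Pile C is a plain Nim pile of size 5, so its Grundy value is 5.
The value of a disjunctive sum is the nim-sum of the parts.
Combined value = 2 XOR 10 XOR 5 = 13.

13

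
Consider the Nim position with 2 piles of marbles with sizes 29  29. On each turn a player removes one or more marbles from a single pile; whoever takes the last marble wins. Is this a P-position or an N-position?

P-position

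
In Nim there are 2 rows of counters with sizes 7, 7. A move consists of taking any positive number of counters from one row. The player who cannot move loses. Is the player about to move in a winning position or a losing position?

Losing position

Bitwise XOR of the heap sizes:
  111  (7)
  111  (7)
  ---
  000  (0)
The nim-sum is 0, so this is a P-position: the player to move is in a losing position under optimal play.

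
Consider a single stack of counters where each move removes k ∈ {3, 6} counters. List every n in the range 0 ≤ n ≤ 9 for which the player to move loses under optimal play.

0, 1, 2, 9

Compute g(0), g(1), … for moves {3, 6}:
g(0) = mex{} = 0
g(1) = mex{} = 0
g(2) = mex{} = 0
g(3) = mex{0} = 1
g(4) = mex{0} = 1
g(5) = mex{0} = 1
g(6) = mex{0,1} = 2
g(7) = mex{0,1} = 2
g(8) = mex{0,1} = 2
g(9) = mex{1,2} = 0
The P-positions (g = 0) in 0..9 are 0, 1, 2, 9.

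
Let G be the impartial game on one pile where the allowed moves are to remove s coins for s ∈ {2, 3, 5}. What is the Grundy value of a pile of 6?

3

Compute g(0), g(1), … for moves {2, 3, 5}:
g(0) = mex{} = 0
g(1) = mex{} = 0
g(2) = mex{0} = 1
g(3) = mex{0} = 1
g(4) = mex{0,1} = 2
g(5) = mex{0,1} = 2
g(6) = mex{0,1,2} = 3
So g(6) = 3.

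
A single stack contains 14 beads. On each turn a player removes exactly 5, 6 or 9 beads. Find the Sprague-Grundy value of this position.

Grundy values for subtraction set {5, 6, 9}:
k:     0  1  2  3  4  5  6  7  8  9 10 11 12 13 14
g(k):  0  0  0  0  0  1  1  1  1  1  2  2  2  2  0
So g(14) = 0.

0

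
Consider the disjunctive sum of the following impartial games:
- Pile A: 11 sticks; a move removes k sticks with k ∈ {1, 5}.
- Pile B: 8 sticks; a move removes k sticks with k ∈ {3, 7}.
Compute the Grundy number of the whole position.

3

Grundy values for pile A (subtraction set {1, 5}):
k:     0  1  2  3  4  5  6  7  8  9 10 11
g(k):  0  1  0  1  0  1  0  1  0  1  0  1
So g(11) = 1.
Build the Grundy sequence for pile B with g(k) = mex{g(k−s) : s ∈ {3, 7}, s ≤ k}:
k:     0  1  2  3  4  5  6  7  8
g(k):  0  0  0  1  1  1  0  2  2
So g(8) = 2.
The value of a disjunctive sum is the nim-sum of the parts.
Combined value = 1 XOR 2 = 3.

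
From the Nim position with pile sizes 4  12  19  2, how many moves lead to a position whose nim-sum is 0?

1

Nim-sum: 4 XOR 12 XOR 19 XOR 2 = 25.
The overall nim-sum is X = 25. A pile of size p has a winning move iff p XOR X < p (reduce it to p XOR X).
  4: 4 XOR 25 = 29 ≥ 4 — no move.
  12: 12 XOR 25 = 21 ≥ 12 — no move.
  19: 19 XOR 25 = 10 < 19 — winning move (to 10).
  2: 2 XOR 25 = 27 ≥ 2 — no move.
That gives 1 winning move.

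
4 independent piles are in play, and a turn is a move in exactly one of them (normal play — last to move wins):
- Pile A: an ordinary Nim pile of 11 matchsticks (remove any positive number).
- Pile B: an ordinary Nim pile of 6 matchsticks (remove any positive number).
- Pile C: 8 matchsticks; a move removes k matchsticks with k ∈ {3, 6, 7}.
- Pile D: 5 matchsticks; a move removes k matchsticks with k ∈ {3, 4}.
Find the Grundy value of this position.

14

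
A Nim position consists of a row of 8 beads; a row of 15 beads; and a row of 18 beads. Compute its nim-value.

21

Nim-sum: 8 ⊕ 15 ⊕ 18 = 21.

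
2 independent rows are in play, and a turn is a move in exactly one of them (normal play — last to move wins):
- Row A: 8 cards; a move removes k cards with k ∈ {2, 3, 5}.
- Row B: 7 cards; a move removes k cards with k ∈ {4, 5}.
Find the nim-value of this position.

1

For row A, compute g(0), g(1), … with moves {2, 3, 5}:
k:     0  1  2  3  4  5  6  7  8
g(k):  0  0  1  1  2  2  3  0  0
So g(8) = 0.
For row B, compute g(0), g(1), … with moves {4, 5}:
g(0) = mex{} = 0
g(1) = mex{} = 0
g(2) = mex{} = 0
g(3) = mex{} = 0
g(4) = mex{0} = 1
g(5) = mex{0} = 1
g(6) = mex{0} = 1
g(7) = mex{0} = 1
So g(7) = 1.
By the Sprague-Grundy theorem, the Grundy value of a sum of independent games is the XOR of the component values.
Combined value = 0 ⊕ 1 = 1.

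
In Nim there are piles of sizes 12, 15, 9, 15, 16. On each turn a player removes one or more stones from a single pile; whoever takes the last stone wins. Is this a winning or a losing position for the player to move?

Winning position

Compute the nim-sum pairwise:
12 ⊕ 15 = 3
3 ⊕ 9 = 10
10 ⊕ 15 = 5
5 ⊕ 16 = 21
The nim-sum is 21 ≠ 0, so this is an N-position: the player to move can win.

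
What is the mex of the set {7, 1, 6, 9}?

0 is not in the set, so the mex is 0.

0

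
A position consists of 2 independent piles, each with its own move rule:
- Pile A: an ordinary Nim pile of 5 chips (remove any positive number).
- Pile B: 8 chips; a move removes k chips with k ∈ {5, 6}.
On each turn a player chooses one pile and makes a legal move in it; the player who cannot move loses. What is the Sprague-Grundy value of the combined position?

4

Pile A is a plain Nim pile of size 5, so its Grundy value is 5.
Build the Grundy sequence for pile B with g(k) = mex{g(k−s) : s ∈ {5, 6}, s ≤ k}:
g(0) = mex{} = 0
g(1) = mex{} = 0
g(2) = mex{} = 0
g(3) = mex{} = 0
g(4) = mex{} = 0
g(5) = mex{0} = 1
g(6) = mex{0} = 1
g(7) = mex{0} = 1
g(8) = mex{0} = 1
So g(8) = 1.
The value of a disjunctive sum is the nim-sum of the parts.
Combined value = 5 ⊕ 1 = 4.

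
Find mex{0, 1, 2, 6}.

3

The values 0, 1, 2 are all present; 3 is the first non-negative integer missing from the set.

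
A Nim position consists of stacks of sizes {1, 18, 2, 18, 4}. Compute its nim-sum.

7

Nim-sum: 1 XOR 18 XOR 2 XOR 18 XOR 4 = 7.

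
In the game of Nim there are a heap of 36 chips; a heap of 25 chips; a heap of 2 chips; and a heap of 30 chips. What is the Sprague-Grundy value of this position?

Compute the nim-sum pairwise:
36 XOR 25 = 61
61 XOR 2 = 63
63 XOR 30 = 33

33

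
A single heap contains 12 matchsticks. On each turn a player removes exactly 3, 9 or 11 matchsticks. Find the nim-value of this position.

Build the Grundy sequence with g(k) = mex{g(k−s) : s ∈ {3, 9, 11}, s ≤ k}:
k:     0  1  2  3  4  5  6  7  8  9 10 11 12
g(k):  0  0  0  1  1  1  0  0  0  1  1  1  2
So g(12) = 2.

2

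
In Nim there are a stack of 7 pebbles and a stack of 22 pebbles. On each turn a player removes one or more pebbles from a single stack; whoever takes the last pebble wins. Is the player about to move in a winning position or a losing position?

Winning position

Nim-sum: 7 ^ 22 = 17.
The nim-sum is 17 ≠ 0, so this is an N-position: the player to move can win.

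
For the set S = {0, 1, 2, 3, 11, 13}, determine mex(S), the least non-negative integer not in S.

The values 0, 1, 2, 3 are all present; 4 is the first non-negative integer missing from the set.

4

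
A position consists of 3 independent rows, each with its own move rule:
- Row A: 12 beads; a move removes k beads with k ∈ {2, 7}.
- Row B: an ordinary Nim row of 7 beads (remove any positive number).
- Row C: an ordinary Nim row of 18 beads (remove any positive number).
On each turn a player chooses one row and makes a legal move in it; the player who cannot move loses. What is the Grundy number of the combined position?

20

Build the Grundy sequence for row A with g(k) = mex{g(k−s) : s ∈ {2, 7}, s ≤ k}:
k:     0  1  2  3  4  5  6  7  8  9 10 11 12
g(k):  0  0  1  1  0  0  1  1  2  0  0  1  1
So g(12) = 1.
Row B is a plain Nim row of size 7, so its Grundy value is 7.
Row C is a plain Nim row of size 18, so its Grundy value is 18.
The value of a disjunctive sum is the nim-sum of the parts.
Combined value = 1 XOR 7 XOR 18 = 20.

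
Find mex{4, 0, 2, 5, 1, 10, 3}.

The values 0, 1, 2, 3, 4, 5 are all present; 6 is the first non-negative integer missing from the set.

6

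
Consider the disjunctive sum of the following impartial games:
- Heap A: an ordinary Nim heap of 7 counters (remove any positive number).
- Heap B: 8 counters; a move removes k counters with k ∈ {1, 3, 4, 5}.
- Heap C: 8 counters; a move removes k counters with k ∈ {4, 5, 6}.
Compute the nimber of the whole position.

5

Heap A is a plain Nim heap of size 7, so its Grundy value is 7.
Build the Grundy sequence for heap B with g(k) = mex{g(k−s) : s ∈ {1, 3, 4, 5}, s ≤ k}:
k:     0  1  2  3  4  5  6  7  8
g(k):  0  1  0  1  2  3  2  3  0
So g(8) = 0.
Grundy values for heap C (subtraction set {4, 5, 6}):
k:     0  1  2  3  4  5  6  7  8
g(k):  0  0  0  0  1  1  1  1  2
So g(8) = 2.
By the Sprague-Grundy theorem, the Grundy value of a sum of independent games is the XOR of the component values.
Combined value = 7 XOR 0 XOR 2 = 5.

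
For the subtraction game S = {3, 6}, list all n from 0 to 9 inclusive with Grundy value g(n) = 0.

0, 1, 2, 9

Compute g(0), g(1), … for moves {3, 6}:
k:     0  1  2  3  4  5  6  7  8  9
g(k):  0  0  0  1  1  1  2  2  2  0
The P-positions (g = 0) in 0..9 are 0, 1, 2, 9.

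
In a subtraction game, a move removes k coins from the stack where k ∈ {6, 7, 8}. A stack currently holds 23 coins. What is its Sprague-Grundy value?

1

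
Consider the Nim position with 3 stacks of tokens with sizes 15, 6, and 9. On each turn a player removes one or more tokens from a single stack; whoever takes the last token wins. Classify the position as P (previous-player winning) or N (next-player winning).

P-position

Write each in binary and XOR column by column:
  1111  (15)
  0110  (6)
  1001  (9)
  ----
  0000  (0)
The nim-sum is 0, so this is a P-position: the player to move is in a losing position under optimal play.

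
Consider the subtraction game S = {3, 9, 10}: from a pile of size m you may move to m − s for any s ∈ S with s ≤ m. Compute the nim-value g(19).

Build the Grundy sequence with g(k) = mex{g(k−s) : s ∈ {3, 9, 10}, s ≤ k}:
k:     0  1  2  3  4  5  6  7  8  9 10 11 12 13 14 15 16 17 18 19
g(k):  0  0  0  1  1  1  0  0  0  1  1  1  2  0  0  3  1  1  2  0
So g(19) = 0.

0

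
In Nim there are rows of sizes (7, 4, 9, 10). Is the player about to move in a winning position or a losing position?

Nim-sum: 7 XOR 4 XOR 9 XOR 10 = 0.
The nim-sum is 0, so this is a P-position: the player to move is in a losing position under optimal play.

Losing position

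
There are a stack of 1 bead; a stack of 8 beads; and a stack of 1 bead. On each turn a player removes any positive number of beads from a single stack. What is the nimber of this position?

8

In binary:
  0001  (1)
  1000  (8)
  0001  (1)
  ----
  1000  (8)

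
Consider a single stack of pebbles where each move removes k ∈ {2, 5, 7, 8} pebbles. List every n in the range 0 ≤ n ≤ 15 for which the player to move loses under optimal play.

0, 1, 4, 10, 13, 14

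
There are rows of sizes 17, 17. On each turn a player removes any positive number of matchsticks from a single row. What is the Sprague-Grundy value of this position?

In binary:
  10001  (17)
  10001  (17)
  -----
  00000  (0)

0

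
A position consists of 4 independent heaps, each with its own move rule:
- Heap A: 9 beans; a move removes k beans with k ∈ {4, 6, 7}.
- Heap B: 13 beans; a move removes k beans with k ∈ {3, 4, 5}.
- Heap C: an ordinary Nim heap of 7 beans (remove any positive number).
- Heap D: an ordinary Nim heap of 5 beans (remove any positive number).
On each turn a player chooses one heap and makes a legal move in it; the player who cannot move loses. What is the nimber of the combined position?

1

Build the Grundy sequence for heap A with g(k) = mex{g(k−s) : s ∈ {4, 6, 7}, s ≤ k}:
g(0) = mex{} = 0
g(1) = mex{} = 0
g(2) = mex{} = 0
g(3) = mex{} = 0
g(4) = mex{0} = 1
g(5) = mex{0} = 1
g(6) = mex{0} = 1
g(7) = mex{0} = 1
g(8) = mex{0,1} = 2
g(9) = mex{0,1} = 2
So g(9) = 2.
Grundy values for heap B (subtraction set {3, 4, 5}):
g(0) = mex{} = 0
g(1) = mex{} = 0
g(2) = mex{} = 0
g(3) = mex{0} = 1
g(4) = mex{0} = 1
g(5) = mex{0} = 1
g(6) = mex{0,1} = 2
g(7) = mex{0,1} = 2
g(8) = mex{1} = 0
g(9) = mex{1,2} = 0
g(10) = mex{1,2} = 0
g(11) = mex{0,2} = 1
g(12) = mex{0,2} = 1
g(13) = mex{0} = 1
So g(13) = 1.
Heap C is a plain Nim heap of size 7, so its Grundy value is 7.
Heap D is a plain Nim heap of size 5, so its Grundy value is 5.
The value of a disjunctive sum is the nim-sum of the parts.
Combined value = 2 ⊕ 1 ⊕ 7 ⊕ 5 = 1.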